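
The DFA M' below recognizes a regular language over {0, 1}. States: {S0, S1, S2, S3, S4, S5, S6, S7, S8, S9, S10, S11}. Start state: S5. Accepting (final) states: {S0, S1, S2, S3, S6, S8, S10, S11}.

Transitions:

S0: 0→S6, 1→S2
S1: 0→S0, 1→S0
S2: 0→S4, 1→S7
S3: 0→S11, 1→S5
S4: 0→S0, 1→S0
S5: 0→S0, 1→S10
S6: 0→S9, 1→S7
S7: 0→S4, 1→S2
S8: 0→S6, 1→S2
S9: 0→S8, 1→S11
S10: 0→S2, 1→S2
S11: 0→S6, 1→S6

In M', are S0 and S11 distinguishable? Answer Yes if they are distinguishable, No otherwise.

No

First remove the unreachable states {S1,S3}; 10 states remain.
Initial partition by acceptance: {S0,S2,S6,S8,S10,S11} | {S4,S5,S7,S9}.
On input 0, block {S0,S2,S6,S8,S10,S11} splits into {S0,S8,S10,S11} and {S2,S6}.
On input 0, block {S4,S5,S7,S9} splits into {S4,S5,S9} and {S7}.
The partition is now stable with 4 blocks: {S0,S8,S10,S11} | {S4,S5,S9} | {S2,S6} | {S7}.
S0 and S11 lie in the same block of the stable partition, so they are equivalent — no string distinguishes them.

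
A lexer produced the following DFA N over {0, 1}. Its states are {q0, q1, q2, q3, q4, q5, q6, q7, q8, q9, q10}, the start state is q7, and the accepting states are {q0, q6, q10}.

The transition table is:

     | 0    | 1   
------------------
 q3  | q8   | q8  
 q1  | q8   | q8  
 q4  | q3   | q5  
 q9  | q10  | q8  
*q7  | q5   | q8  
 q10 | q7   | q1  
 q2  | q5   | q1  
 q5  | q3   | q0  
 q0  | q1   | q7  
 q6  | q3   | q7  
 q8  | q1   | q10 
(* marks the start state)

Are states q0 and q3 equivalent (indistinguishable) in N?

No

States {q2,q4,q6,q9} cannot be reached from the start state, so discard them.
Start with accepting vs non-accepting: {q0,q10} | {q1,q3,q5,q7,q8}.
On input 1, block {q1,q3,q5,q7,q8} splits into {q1,q3,q7} and {q5,q8}.
No further refinement is possible. Final partition (3 blocks): {q0,q10} | {q1,q3,q7} | {q5,q8}.
q0 and q3 end up in different blocks, so they are distinguishable. For instance, the string 'ε' is accepted from only q0.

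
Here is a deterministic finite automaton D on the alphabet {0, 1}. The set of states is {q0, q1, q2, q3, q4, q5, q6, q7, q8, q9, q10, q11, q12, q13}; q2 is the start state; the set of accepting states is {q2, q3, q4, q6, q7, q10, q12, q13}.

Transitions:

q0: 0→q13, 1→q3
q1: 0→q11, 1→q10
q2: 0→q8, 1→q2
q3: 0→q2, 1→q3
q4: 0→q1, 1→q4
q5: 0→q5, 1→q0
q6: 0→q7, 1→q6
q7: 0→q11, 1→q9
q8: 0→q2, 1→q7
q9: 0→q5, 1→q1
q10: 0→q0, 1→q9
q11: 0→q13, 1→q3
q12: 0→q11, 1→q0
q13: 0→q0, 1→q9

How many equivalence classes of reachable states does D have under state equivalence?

First remove the unreachable states {q4,q6,q12}; 11 states remain.
P0 = {q2,q3,q7,q10,q13} | {q0,q1,q5,q8,q9,q11}.
Split {q2,q3,q7,q10,q13} by δ(·,0) → {q2,q7,q10,q13} and {q3}.
On input 1, block {q2,q7,q10,q13} splits into {q7,q10,q13} and {q2}.
Split {q0,q1,q5,q8,q9,q11} by δ(·,0) → {q1,q5,q9} and {q0,q11} and {q8}.
Refine {q1,q5,q9} on symbol 0: members go to different blocks, giving {q5,q9} and {q1}.
Refine {q5,q9} on symbol 1: members go to different blocks, giving {q5} and {q9}.
Stable partition: {q7,q10,q13} | {q5} | {q3} | {q2} | {q0,q11} | {q8} | {q1} | {q9} — 8 equivalence classes.

8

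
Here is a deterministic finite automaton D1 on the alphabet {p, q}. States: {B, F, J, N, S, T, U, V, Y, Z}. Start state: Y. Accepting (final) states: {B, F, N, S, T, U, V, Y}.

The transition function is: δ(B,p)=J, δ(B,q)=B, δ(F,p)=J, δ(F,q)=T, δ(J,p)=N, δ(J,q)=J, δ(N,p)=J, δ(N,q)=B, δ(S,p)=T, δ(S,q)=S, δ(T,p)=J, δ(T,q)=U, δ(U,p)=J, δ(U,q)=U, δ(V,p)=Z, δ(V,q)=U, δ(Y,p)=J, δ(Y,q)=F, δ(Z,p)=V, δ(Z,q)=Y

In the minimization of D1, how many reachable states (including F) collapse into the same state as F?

Reachable states from the start: {B,F,J,N,T,U,Y}. Unreachable: {S,V,Z} — drop them.
Start with accepting vs non-accepting: {B,F,N,T,U,Y} | {J}.
Stable partition: {B,F,N,T,U,Y} | {J} — 2 equivalence classes.
State F belongs to the block {B,F,N,T,U,Y}, which has 6 states.

6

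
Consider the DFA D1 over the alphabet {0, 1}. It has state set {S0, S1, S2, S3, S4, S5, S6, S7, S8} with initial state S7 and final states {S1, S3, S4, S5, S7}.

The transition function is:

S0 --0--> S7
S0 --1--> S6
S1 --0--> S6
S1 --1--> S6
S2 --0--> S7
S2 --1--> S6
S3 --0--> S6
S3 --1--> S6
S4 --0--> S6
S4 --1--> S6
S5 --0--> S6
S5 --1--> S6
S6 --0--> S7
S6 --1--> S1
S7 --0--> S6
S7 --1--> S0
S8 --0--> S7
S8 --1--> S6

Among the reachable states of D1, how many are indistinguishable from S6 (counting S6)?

First remove the unreachable states {S2,S3,S4,S5,S8}; 4 states remain.
P0 = {S1,S7} | {S0,S6}.
Refine {S0,S6} on symbol 1: members go to different blocks, giving {S0} and {S6}.
On input 1, block {S1,S7} splits into {S1} and {S7}.
The partition is now stable with 4 blocks: {S1} | {S0} | {S6} | {S7}.
State S6 belongs to the block {S6}, which has 1 states.

1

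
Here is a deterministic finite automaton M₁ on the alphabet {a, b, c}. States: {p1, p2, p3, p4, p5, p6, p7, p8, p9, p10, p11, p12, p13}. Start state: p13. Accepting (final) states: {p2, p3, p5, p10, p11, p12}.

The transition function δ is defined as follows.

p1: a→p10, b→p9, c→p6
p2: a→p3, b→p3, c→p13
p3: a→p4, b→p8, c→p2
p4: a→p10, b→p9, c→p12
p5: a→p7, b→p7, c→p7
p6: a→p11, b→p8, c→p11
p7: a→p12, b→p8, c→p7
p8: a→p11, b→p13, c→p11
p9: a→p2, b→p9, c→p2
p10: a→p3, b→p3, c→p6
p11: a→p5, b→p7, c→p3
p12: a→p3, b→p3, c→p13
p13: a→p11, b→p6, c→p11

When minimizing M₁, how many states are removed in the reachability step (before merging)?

1

No path from p13 leads to p1; the other 12 states are all reachable.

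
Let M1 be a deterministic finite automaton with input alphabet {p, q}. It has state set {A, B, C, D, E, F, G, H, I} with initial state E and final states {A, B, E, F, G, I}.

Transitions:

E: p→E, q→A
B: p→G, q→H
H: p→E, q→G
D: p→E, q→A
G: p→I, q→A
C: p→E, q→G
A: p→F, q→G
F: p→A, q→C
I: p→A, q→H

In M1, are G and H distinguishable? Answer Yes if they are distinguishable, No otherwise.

Reachable states from the start: {A,C,E,F,G,H,I}. Unreachable: {B,D} — drop them.
Start with accepting vs non-accepting: {A,E,F,G,I} | {C,H}.
Split {A,E,F,G,I} by δ(·,q) → {A,E,G} and {F,I}.
Refine {A,E,G} on symbol p: members go to different blocks, giving {A,G} and {E}.
Stable partition: {A,G} | {C,H} | {F,I} | {E} — 4 equivalence classes.
G and H end up in different blocks, so they are distinguishable. For instance, the string 'ε' is accepted from only G.

Yes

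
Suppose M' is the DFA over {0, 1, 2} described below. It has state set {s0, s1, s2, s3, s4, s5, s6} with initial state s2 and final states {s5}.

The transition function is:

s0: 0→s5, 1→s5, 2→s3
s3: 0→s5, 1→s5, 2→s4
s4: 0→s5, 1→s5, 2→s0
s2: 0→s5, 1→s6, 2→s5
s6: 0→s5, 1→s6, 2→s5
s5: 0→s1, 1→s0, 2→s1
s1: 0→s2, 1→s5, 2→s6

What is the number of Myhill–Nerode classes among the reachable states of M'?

4

Every state is reachable, so we keep all 7.
P0 = {s5} | {s0,s1,s2,s3,s4,s6}.
Split {s0,s1,s2,s3,s4,s6} by δ(·,0) → {s0,s2,s3,s4,s6} and {s1}.
Split {s0,s2,s3,s4,s6} by δ(·,1) → {s0,s3,s4} and {s2,s6}.
The partition is now stable with 4 blocks: {s5} | {s0,s3,s4} | {s1} | {s2,s6}.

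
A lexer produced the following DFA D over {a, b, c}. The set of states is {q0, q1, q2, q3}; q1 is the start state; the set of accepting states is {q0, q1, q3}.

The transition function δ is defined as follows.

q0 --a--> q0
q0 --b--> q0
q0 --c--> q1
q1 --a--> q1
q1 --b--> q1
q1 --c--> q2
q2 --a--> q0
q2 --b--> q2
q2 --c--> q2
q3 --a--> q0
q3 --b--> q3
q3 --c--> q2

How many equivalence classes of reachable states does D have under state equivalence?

3

First remove the unreachable states {q3}; 3 states remain.
Start with accepting vs non-accepting: {q0,q1} | {q2}.
Refine {q0,q1} on symbol c: members go to different blocks, giving {q0} and {q1}.
The partition is now stable with 3 blocks: {q0} | {q2} | {q1}.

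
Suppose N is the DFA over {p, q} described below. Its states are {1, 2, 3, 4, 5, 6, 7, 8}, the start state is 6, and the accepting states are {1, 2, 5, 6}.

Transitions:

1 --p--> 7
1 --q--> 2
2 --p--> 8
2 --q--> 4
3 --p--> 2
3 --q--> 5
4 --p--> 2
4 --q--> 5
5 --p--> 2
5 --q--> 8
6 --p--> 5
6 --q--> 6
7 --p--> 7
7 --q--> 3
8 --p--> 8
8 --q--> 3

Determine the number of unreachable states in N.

No path from 6 leads to 1, 7; the other 6 states are all reachable.

2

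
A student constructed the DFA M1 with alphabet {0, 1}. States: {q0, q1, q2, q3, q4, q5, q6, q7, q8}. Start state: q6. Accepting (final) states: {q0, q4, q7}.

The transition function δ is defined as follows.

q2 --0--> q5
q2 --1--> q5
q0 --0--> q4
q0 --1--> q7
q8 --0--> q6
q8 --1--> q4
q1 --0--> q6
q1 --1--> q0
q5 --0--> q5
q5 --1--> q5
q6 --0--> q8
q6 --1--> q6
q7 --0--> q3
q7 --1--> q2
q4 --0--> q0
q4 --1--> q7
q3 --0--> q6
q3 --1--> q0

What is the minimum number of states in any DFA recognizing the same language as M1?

5

States {q1} cannot be reached from the start state, so discard them.
Initial partition by acceptance: {q0,q4,q7} | {q2,q3,q5,q6,q8}.
On input 0, block {q0,q4,q7} splits into {q0,q4} and {q7}.
Split {q2,q3,q5,q6,q8} by δ(·,1) → {q2,q5,q6} and {q3,q8}.
On input 0, block {q2,q5,q6} splits into {q2,q5} and {q6}.
Stable partition: {q0,q4} | {q2,q5} | {q7} | {q3,q8} | {q6} — 5 equivalence classes.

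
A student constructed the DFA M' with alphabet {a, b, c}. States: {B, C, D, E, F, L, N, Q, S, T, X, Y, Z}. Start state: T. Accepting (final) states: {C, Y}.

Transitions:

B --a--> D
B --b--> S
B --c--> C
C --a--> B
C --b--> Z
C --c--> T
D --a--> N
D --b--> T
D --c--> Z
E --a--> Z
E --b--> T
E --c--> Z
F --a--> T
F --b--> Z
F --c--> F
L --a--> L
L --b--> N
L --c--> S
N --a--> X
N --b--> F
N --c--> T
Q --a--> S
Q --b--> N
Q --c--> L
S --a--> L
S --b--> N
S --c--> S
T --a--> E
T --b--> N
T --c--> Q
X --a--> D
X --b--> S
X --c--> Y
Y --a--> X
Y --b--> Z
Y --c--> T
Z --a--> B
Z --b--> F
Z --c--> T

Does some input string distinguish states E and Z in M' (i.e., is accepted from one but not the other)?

Yes

Initial partition by acceptance: {C,Y} | {B,D,E,F,L,N,Q,S,T,X,Z}.
On input c, block {B,D,E,F,L,N,Q,S,T,X,Z} splits into {D,E,F,L,N,Q,S,T,Z} and {B,X}.
On input a, block {D,E,F,L,N,Q,S,T,Z} splits into {D,E,F,L,Q,S,T} and {N,Z}.
Refine {D,E,F,L,Q,S,T} on symbol a: members go to different blocks, giving {F,L,Q,S,T} and {D,E}.
Refine {F,L,Q,S,T} on symbol a: members go to different blocks, giving {F,L,Q,S} and {T}.
On input a, block {F,L,Q,S} splits into {L,Q,S} and {F}.
The partition is now stable with 7 blocks: {C,Y} | {L,Q,S} | {B,X} | {N,Z} | {D,E} | {T} | {F}.
E and Z end up in different blocks, so they are distinguishable. For instance, the string 'ac' is accepted from only Z.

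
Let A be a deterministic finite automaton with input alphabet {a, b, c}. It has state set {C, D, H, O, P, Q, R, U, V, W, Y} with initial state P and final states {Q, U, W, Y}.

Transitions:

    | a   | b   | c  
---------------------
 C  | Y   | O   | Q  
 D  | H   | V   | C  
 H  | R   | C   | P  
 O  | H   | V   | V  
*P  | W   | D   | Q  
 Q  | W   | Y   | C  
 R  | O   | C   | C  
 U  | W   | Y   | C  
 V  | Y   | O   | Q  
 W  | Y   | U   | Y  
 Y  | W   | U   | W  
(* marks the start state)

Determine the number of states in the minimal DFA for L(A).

All states are reachable from the start state.
Start with accepting vs non-accepting: {Q,U,W,Y} | {C,D,H,O,P,R,V}.
Refine {Q,U,W,Y} on symbol c: members go to different blocks, giving {W,Y} and {Q,U}.
On input a, block {C,D,H,O,P,R,V} splits into {D,H,O,R} and {C,P,V}.
No further refinement is possible. Final partition (4 blocks): {W,Y} | {D,H,O,R} | {Q,U} | {C,P,V}.

4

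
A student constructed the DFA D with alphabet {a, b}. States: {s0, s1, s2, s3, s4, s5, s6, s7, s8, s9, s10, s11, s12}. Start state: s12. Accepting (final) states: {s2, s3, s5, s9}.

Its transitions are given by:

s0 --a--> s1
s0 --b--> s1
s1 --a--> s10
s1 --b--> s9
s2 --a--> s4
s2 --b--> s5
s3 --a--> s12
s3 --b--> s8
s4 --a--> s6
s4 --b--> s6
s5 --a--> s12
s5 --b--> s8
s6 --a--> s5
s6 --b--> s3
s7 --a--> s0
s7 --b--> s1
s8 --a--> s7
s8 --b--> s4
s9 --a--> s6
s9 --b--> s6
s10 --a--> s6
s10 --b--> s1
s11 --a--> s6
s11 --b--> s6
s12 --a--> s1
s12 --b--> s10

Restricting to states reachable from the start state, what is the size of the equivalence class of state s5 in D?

2

First remove the unreachable states {s2,s11}; 11 states remain.
Start with accepting vs non-accepting: {s3,s5,s9} | {s0,s1,s4,s6,s7,s8,s10,s12}.
Refine {s0,s1,s4,s6,s7,s8,s10,s12} on symbol a: members go to different blocks, giving {s0,s1,s4,s7,s8,s10,s12} and {s6}.
Split {s3,s5,s9} by δ(·,a) → {s3,s5} and {s9}.
On input a, block {s0,s1,s4,s7,s8,s10,s12} splits into {s0,s1,s7,s8,s12} and {s4,s10}.
On input a, block {s0,s1,s7,s8,s12} splits into {s0,s7,s8,s12} and {s1}.
On input a, block {s0,s7,s8,s12} splits into {s0,s12} and {s7,s8}.
Refine {s0,s12} on symbol b: members go to different blocks, giving {s0} and {s12}.
On input b, block {s4,s10} splits into {s4} and {s10}.
Split {s7,s8} by δ(·,a) → {s7} and {s8}.
The partition is now stable with 10 blocks: {s3,s5} | {s0} | {s6} | {s9} | {s4} | {s1} | {s7} | {s12} | {s10} | {s8}.
State s5 belongs to the block {s3,s5}, which has 2 states.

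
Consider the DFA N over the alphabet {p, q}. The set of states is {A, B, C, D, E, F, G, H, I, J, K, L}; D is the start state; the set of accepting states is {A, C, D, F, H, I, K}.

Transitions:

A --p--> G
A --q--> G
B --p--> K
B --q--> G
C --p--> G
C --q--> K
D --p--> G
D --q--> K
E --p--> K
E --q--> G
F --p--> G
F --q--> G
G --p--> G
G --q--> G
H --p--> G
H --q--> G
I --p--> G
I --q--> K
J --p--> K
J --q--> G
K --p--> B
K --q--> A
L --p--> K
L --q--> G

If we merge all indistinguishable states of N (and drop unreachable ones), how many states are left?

5

First remove the unreachable states {C,E,F,H,I,J,L}; 5 states remain.
Initial partition by acceptance: {A,D,K} | {B,G}.
On input q, block {A,D,K} splits into {D,K} and {A}.
Split {D,K} by δ(·,q) → {D} and {K}.
On input p, block {B,G} splits into {B} and {G}.
No further refinement is possible. Final partition (5 blocks): {D} | {B} | {A} | {K} | {G}.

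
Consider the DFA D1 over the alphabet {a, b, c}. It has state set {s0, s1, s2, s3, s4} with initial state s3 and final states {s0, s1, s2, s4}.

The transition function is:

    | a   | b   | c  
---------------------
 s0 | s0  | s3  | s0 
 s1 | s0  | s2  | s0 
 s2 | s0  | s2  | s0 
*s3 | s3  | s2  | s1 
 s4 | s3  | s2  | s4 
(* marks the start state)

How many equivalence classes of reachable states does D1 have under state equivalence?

3

Reachable states from the start: {s0,s1,s2,s3}. Unreachable: {s4} — drop them.
Start with accepting vs non-accepting: {s0,s1,s2} | {s3}.
Split {s0,s1,s2} by δ(·,b) → {s1,s2} and {s0}.
Stable partition: {s1,s2} | {s3} | {s0} — 3 equivalence classes.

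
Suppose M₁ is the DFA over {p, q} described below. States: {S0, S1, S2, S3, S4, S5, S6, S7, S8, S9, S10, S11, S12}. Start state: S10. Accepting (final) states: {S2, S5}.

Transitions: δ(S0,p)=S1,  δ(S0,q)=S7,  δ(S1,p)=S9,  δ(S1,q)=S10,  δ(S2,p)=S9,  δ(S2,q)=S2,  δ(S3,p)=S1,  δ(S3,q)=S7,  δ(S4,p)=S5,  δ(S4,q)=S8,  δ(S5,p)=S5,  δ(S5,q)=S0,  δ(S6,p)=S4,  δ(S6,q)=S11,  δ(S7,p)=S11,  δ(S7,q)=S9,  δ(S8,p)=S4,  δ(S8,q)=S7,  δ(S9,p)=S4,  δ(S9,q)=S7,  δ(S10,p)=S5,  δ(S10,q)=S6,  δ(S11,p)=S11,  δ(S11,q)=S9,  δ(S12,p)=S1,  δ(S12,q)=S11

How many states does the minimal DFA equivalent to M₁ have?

First remove the unreachable states {S2,S3,S12}; 10 states remain.
P0 = {S5} | {S0,S1,S4,S6,S7,S8,S9,S10,S11}.
On input p, block {S0,S1,S4,S6,S7,S8,S9,S10,S11} splits into {S0,S1,S6,S7,S8,S9,S11} and {S4,S10}.
On input p, block {S0,S1,S6,S7,S8,S9,S11} splits into {S0,S1,S7,S11} and {S6,S8,S9}.
On input p, block {S0,S1,S7,S11} splits into {S0,S7,S11} and {S1}.
Split {S0,S7,S11} by δ(·,p) → {S7,S11} and {S0}.
Stable partition: {S5} | {S7,S11} | {S4,S10} | {S6,S8,S9} | {S1} | {S0} — 6 equivalence classes.

6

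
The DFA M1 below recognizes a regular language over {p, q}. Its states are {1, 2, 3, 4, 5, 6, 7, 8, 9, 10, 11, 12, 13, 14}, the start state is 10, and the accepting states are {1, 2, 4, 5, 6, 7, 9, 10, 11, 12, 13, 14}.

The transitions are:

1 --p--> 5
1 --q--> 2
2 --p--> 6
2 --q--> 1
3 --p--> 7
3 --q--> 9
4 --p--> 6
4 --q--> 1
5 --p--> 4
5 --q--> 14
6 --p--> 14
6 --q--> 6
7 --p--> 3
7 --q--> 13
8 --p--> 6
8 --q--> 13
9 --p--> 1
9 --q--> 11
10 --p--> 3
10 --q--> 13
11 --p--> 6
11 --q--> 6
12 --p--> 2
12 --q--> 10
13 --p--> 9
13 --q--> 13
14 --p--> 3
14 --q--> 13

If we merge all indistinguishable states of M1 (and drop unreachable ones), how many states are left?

States {8,12} cannot be reached from the start state, so discard them.
Start with accepting vs non-accepting: {1,2,4,5,6,7,9,10,11,13,14} | {3}.
Split {1,2,4,5,6,7,9,10,11,13,14} by δ(·,p) → {1,2,4,5,6,9,11,13} and {7,10,14}.
On input p, block {1,2,4,5,6,9,11,13} splits into {1,2,4,5,9,11,13} and {6}.
Split {1,2,4,5,9,11,13} by δ(·,p) → {1,5,9,13} and {2,4,11}.
On input p, block {1,5,9,13} splits into {1,9,13} and {5}.
On input p, block {1,9,13} splits into {9,13} and {1}.
Split {9,13} by δ(·,p) → {9} and {13}.
On input q, block {2,4,11} splits into {2,4} and {11}.
The partition is now stable with 9 blocks: {9} | {3} | {7,10,14} | {6} | {2,4} | {5} | {1} | {13} | {11}.

9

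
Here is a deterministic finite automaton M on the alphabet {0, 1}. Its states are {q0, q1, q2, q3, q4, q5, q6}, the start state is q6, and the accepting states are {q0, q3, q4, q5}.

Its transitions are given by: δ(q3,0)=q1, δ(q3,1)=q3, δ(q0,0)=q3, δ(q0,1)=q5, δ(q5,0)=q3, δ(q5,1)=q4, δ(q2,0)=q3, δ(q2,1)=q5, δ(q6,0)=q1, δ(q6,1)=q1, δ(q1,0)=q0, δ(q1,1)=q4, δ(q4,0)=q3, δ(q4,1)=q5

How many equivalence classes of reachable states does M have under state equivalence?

4

First remove the unreachable states {q2}; 6 states remain.
Start with accepting vs non-accepting: {q0,q3,q4,q5} | {q1,q6}.
Split {q0,q3,q4,q5} by δ(·,0) → {q0,q4,q5} and {q3}.
Refine {q1,q6} on symbol 0: members go to different blocks, giving {q1} and {q6}.
Stable partition: {q0,q4,q5} | {q1} | {q3} | {q6} — 4 equivalence classes.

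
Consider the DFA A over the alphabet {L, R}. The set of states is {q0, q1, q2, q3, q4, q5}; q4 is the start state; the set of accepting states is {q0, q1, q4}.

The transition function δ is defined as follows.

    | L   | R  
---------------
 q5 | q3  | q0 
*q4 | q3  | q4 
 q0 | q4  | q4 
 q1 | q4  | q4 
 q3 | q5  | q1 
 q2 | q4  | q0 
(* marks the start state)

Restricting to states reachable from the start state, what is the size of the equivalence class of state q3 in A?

2

States {q2} cannot be reached from the start state, so discard them.
Initial partition by acceptance: {q0,q1,q4} | {q3,q5}.
Split {q0,q1,q4} by δ(·,L) → {q0,q1} and {q4}.
No further refinement is possible. Final partition (3 blocks): {q0,q1} | {q3,q5} | {q4}.
The equivalence class containing q3 is {q3,q5}, of size 2.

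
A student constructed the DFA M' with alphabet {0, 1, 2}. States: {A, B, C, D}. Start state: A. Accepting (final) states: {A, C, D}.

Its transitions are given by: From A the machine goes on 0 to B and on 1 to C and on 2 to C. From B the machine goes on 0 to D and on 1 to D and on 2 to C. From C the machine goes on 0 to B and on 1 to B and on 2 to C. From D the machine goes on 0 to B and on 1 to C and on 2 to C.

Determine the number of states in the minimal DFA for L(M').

3

All states are reachable from the start state.
Start with accepting vs non-accepting: {A,C,D} | {B}.
Refine {A,C,D} on symbol 1: members go to different blocks, giving {A,D} and {C}.
The partition is now stable with 3 blocks: {A,D} | {B} | {C}.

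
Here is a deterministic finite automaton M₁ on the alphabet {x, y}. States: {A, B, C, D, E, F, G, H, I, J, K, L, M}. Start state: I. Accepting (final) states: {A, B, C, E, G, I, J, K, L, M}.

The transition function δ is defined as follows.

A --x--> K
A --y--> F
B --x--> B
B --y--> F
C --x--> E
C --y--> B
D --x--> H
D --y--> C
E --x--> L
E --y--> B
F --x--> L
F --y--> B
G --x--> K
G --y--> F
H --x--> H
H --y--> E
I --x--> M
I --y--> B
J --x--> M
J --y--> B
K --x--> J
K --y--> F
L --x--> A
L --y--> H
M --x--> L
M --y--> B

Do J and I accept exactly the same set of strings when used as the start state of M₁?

Yes

First remove the unreachable states {C,D,G}; 10 states remain.
Start with accepting vs non-accepting: {A,B,E,I,J,K,L,M} | {F,H}.
Refine {A,B,E,I,J,K,L,M} on symbol y: members go to different blocks, giving {A,B,K,L} and {E,I,J,M}.
Refine {A,B,K,L} on symbol x: members go to different blocks, giving {A,B,L} and {K}.
Refine {A,B,L} on symbol x: members go to different blocks, giving {B,L} and {A}.
Refine {B,L} on symbol x: members go to different blocks, giving {B} and {L}.
Refine {F,H} on symbol x: members go to different blocks, giving {F} and {H}.
On input x, block {E,I,J,M} splits into {E,M} and {I,J}.
No further refinement is possible. Final partition (8 blocks): {B} | {F} | {E,M} | {K} | {A} | {L} | {H} | {I,J}.
J and I lie in the same block of the stable partition, so they are equivalent — no string distinguishes them.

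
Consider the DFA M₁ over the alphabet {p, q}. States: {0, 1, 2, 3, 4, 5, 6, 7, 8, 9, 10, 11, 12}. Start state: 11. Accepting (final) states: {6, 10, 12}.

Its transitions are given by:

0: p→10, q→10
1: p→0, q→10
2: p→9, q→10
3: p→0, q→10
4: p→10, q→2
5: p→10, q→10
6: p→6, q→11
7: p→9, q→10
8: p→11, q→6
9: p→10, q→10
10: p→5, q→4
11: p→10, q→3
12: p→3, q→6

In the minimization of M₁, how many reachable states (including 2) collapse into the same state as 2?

2

States {1,6,7,8,12} cannot be reached from the start state, so discard them.
Start with accepting vs non-accepting: {10} | {0,2,3,4,5,9,11}.
Split {0,2,3,4,5,9,11} by δ(·,p) → {0,4,5,9,11} and {2,3}.
Split {0,4,5,9,11} by δ(·,q) → {0,5,9} and {4,11}.
Stable partition: {10} | {0,5,9} | {2,3} | {4,11} — 4 equivalence classes.
State 2 belongs to the block {2,3}, which has 2 states.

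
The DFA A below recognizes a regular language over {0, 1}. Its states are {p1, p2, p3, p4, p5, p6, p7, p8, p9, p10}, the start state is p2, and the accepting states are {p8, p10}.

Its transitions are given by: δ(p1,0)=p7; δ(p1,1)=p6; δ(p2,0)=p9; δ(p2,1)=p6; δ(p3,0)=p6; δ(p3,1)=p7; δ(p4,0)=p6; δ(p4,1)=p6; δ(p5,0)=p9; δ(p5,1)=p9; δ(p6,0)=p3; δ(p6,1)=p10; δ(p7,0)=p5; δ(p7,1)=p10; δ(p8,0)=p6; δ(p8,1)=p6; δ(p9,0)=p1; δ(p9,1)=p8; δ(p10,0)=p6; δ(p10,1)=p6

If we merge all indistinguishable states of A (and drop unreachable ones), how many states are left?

3

States {p4} cannot be reached from the start state, so discard them.
P0 = {p8,p10} | {p1,p2,p3,p5,p6,p7,p9}.
Refine {p1,p2,p3,p5,p6,p7,p9} on symbol 1: members go to different blocks, giving {p1,p2,p3,p5} and {p6,p7,p9}.
No further refinement is possible. Final partition (3 blocks): {p8,p10} | {p1,p2,p3,p5} | {p6,p7,p9}.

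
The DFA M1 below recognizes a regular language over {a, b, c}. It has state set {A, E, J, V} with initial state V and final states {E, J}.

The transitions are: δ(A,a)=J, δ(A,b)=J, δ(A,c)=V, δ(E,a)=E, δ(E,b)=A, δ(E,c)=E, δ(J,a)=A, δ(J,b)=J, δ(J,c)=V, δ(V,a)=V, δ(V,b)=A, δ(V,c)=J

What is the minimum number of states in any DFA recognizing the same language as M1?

3

First remove the unreachable states {E}; 3 states remain.
Initial partition by acceptance: {J} | {A,V}.
On input a, block {A,V} splits into {A} and {V}.
No further refinement is possible. Final partition (3 blocks): {J} | {A} | {V}.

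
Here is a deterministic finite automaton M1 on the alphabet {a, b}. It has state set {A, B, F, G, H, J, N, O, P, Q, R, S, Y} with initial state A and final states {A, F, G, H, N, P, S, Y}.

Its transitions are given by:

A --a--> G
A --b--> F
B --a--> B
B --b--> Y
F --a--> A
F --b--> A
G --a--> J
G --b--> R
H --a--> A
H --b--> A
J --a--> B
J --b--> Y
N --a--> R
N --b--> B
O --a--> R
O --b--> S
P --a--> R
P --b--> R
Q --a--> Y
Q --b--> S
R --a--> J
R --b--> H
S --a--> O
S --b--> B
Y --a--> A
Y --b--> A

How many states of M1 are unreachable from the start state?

5

BFS from A reaches {A, B, F, G, H, J, R, Y}; the 5 state(s) N, O, P, Q, S are never visited.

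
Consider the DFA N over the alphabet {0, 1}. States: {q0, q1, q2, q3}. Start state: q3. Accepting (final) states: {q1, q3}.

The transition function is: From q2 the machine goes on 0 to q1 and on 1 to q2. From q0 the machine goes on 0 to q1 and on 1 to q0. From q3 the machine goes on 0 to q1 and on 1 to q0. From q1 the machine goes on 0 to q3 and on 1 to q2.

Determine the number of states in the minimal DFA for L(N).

2

Every state is reachable, so we keep all 4.
P0 = {q1,q3} | {q0,q2}.
The partition is now stable with 2 blocks: {q1,q3} | {q0,q2}.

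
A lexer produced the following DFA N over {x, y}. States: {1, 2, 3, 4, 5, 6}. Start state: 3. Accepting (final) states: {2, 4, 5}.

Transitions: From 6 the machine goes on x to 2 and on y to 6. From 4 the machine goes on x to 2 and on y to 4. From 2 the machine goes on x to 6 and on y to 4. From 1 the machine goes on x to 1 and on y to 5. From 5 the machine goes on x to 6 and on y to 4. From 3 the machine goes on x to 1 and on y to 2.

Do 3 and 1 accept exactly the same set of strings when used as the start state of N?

Start with accepting vs non-accepting: {2,4,5} | {1,3,6}.
On input x, block {2,4,5} splits into {2,5} and {4}.
On input x, block {1,3,6} splits into {1,3} and {6}.
The partition is now stable with 4 blocks: {2,5} | {1,3} | {4} | {6}.
3 and 1 lie in the same block of the stable partition, so they are equivalent — no string distinguishes them.

Yes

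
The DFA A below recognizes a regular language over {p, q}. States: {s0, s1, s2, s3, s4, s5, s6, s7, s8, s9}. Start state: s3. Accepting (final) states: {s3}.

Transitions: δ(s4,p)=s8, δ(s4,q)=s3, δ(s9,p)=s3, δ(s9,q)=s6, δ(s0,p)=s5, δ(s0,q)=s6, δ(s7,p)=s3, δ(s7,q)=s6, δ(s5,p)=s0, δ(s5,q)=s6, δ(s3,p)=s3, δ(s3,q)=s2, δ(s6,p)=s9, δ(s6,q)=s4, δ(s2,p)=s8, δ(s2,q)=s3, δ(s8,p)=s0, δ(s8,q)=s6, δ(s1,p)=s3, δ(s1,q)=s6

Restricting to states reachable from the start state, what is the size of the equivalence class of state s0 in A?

3

States {s1,s7} cannot be reached from the start state, so discard them.
Initial partition by acceptance: {s3} | {s0,s2,s4,s5,s6,s8,s9}.
On input p, block {s0,s2,s4,s5,s6,s8,s9} splits into {s0,s2,s4,s5,s6,s8} and {s9}.
Split {s0,s2,s4,s5,s6,s8} by δ(·,p) → {s0,s2,s4,s5,s8} and {s6}.
Refine {s0,s2,s4,s5,s8} on symbol q: members go to different blocks, giving {s0,s5,s8} and {s2,s4}.
The partition is now stable with 5 blocks: {s3} | {s0,s5,s8} | {s9} | {s6} | {s2,s4}.
State s0 belongs to the block {s0,s5,s8}, which has 3 states.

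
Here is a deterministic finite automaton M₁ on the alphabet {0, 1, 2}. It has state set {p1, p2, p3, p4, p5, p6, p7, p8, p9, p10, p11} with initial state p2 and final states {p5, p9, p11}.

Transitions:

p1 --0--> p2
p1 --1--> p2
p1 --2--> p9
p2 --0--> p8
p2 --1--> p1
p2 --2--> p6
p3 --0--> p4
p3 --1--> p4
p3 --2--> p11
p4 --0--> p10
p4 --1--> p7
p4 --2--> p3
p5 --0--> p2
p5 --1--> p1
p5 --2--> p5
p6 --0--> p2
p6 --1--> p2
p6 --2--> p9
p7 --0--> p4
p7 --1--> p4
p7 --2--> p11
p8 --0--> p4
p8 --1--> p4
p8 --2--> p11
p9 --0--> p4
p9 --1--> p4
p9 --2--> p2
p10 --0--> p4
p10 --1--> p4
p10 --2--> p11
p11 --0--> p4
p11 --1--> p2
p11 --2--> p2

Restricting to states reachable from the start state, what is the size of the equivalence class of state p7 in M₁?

6

States {p5} cannot be reached from the start state, so discard them.
Start with accepting vs non-accepting: {p9,p11} | {p1,p2,p3,p4,p6,p7,p8,p10}.
On input 2, block {p1,p2,p3,p4,p6,p7,p8,p10} splits into {p1,p3,p6,p7,p8,p10} and {p2,p4}.
Stable partition: {p9,p11} | {p1,p3,p6,p7,p8,p10} | {p2,p4} — 3 equivalence classes.
The equivalence class containing p7 is {p1,p3,p6,p7,p8,p10}, of size 6.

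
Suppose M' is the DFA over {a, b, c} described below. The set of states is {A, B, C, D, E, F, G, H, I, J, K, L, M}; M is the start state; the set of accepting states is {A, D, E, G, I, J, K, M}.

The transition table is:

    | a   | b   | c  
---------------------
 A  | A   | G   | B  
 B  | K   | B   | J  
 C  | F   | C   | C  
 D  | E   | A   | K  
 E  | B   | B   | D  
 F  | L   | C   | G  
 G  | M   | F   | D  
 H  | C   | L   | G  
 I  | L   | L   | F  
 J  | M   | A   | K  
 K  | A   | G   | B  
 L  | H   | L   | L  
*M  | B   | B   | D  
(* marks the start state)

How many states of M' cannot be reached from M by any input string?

Starting at M and following transitions, the reachable set is {A, B, C, D, E, F, G, H, J, K, L, M}. That leaves I unreachable — 1 in total.

1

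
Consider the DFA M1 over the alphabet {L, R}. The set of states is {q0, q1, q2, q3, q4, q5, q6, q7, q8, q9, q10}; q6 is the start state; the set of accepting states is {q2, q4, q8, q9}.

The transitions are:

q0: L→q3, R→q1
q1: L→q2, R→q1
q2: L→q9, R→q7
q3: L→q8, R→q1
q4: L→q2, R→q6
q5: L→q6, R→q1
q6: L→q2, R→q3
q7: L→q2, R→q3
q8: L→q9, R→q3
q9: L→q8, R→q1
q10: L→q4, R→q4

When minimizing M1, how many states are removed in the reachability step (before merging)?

4

Starting at q6 and following transitions, the reachable set is {q1, q2, q3, q6, q7, q8, q9}. That leaves q0, q4, q5, q10 unreachable — 4 in total.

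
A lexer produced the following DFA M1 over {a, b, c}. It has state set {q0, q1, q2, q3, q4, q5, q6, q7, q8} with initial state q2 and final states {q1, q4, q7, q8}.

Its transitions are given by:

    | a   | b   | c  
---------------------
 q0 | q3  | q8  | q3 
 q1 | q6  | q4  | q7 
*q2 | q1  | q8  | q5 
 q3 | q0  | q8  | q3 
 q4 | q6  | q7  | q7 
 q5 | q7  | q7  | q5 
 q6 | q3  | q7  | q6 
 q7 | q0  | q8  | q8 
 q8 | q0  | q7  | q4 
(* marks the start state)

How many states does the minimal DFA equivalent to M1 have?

3

All states are reachable from the start state.
Start with accepting vs non-accepting: {q1,q4,q7,q8} | {q0,q2,q3,q5,q6}.
Refine {q0,q2,q3,q5,q6} on symbol a: members go to different blocks, giving {q0,q3,q6} and {q2,q5}.
No further refinement is possible. Final partition (3 blocks): {q1,q4,q7,q8} | {q0,q3,q6} | {q2,q5}.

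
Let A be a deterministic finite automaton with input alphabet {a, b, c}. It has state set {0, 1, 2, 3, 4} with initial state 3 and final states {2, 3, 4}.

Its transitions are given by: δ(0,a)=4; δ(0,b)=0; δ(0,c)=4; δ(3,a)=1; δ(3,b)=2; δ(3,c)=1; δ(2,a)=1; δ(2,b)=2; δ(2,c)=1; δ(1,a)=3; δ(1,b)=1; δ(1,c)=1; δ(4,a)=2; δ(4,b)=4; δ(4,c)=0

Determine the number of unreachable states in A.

BFS from 3 reaches {1, 2, 3}; the 2 state(s) 0, 4 are never visited.

2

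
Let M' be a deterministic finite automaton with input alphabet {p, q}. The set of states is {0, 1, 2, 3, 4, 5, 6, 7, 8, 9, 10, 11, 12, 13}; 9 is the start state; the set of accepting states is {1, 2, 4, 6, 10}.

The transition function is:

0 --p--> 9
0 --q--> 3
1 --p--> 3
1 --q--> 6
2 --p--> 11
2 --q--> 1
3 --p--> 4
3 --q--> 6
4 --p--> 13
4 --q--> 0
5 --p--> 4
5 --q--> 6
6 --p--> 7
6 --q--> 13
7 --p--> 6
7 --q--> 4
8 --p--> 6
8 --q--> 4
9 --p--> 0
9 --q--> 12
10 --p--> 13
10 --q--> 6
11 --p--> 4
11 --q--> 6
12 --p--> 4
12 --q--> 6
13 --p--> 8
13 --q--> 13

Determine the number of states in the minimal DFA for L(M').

6

Reachable states from the start: {0,3,4,6,7,8,9,12,13}. Unreachable: {1,2,5,10,11} — drop them.
Start with accepting vs non-accepting: {4,6} | {0,3,7,8,9,12,13}.
Split {0,3,7,8,9,12,13} by δ(·,p) → {3,7,8,12} and {0,9,13}.
Refine {4,6} on symbol p: members go to different blocks, giving {4} and {6}.
On input p, block {3,7,8,12} splits into {3,12} and {7,8}.
Split {0,9,13} by δ(·,p) → {0,9} and {13}.
No further refinement is possible. Final partition (6 blocks): {4} | {3,12} | {0,9} | {6} | {7,8} | {13}.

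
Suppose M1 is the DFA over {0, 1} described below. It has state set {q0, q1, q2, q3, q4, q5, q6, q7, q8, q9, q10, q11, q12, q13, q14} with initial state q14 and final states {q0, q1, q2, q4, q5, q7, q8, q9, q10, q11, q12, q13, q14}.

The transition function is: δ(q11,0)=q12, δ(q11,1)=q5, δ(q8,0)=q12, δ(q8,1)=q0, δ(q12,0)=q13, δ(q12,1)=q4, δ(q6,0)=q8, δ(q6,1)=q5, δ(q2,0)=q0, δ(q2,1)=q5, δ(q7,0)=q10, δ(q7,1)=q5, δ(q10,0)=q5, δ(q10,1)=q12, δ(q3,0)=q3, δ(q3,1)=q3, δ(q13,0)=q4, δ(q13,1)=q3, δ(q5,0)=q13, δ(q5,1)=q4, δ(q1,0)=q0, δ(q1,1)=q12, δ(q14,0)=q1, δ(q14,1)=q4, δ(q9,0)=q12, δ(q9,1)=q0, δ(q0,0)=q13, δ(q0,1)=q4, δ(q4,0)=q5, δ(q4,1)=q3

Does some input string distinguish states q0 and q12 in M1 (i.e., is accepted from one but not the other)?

First remove the unreachable states {q2,q6,q7,q8,q9,q10,q11}; 8 states remain.
Start with accepting vs non-accepting: {q0,q1,q4,q5,q12,q13,q14} | {q3}.
Refine {q0,q1,q4,q5,q12,q13,q14} on symbol 1: members go to different blocks, giving {q0,q1,q5,q12,q14} and {q4,q13}.
On input 0, block {q0,q1,q5,q12,q14} splits into {q0,q5,q12} and {q1,q14}.
Refine {q4,q13} on symbol 0: members go to different blocks, giving {q4} and {q13}.
Split {q1,q14} by δ(·,0) → {q1} and {q14}.
No further refinement is possible. Final partition (6 blocks): {q0,q5,q12} | {q3} | {q4} | {q1} | {q13} | {q14}.
q0 and q12 lie in the same block of the stable partition, so they are equivalent — no string distinguishes them.

No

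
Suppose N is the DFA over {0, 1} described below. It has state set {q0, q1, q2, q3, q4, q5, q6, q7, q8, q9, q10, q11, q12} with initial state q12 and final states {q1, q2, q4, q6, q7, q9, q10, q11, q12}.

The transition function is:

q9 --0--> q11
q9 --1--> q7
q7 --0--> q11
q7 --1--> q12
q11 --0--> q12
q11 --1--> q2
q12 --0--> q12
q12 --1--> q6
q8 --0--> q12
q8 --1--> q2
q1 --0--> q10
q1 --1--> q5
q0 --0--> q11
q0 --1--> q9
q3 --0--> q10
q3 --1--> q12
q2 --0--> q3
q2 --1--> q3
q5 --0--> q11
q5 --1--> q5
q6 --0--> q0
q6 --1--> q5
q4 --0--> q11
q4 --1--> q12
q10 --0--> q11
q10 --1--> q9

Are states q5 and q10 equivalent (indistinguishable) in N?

Reachable states from the start: {q0,q2,q3,q5,q6,q7,q9,q10,q11,q12}. Unreachable: {q1,q4,q8} — drop them.
P0 = {q2,q6,q7,q9,q10,q11,q12} | {q0,q3,q5}.
On input 0, block {q2,q6,q7,q9,q10,q11,q12} splits into {q7,q9,q10,q11,q12} and {q2,q6}.
Split {q7,q9,q10,q11,q12} by δ(·,1) → {q7,q9,q10} and {q11,q12}.
Split {q7,q9,q10} by δ(·,1) → {q9,q10} and {q7}.
Refine {q9,q10} on symbol 1: members go to different blocks, giving {q9} and {q10}.
On input 0, block {q0,q3,q5} splits into {q0,q5} and {q3}.
Refine {q0,q5} on symbol 1: members go to different blocks, giving {q0} and {q5}.
Refine {q2,q6} on symbol 0: members go to different blocks, giving {q2} and {q6}.
Split {q11,q12} by δ(·,1) → {q11} and {q12}.
Stable partition: {q9} | {q0} | {q2} | {q11} | {q7} | {q10} | {q3} | {q5} | {q6} | {q12} — 10 equivalence classes.
q5 and q10 end up in different blocks, so they are distinguishable. For instance, the string 'ε' is accepted from only q10.

No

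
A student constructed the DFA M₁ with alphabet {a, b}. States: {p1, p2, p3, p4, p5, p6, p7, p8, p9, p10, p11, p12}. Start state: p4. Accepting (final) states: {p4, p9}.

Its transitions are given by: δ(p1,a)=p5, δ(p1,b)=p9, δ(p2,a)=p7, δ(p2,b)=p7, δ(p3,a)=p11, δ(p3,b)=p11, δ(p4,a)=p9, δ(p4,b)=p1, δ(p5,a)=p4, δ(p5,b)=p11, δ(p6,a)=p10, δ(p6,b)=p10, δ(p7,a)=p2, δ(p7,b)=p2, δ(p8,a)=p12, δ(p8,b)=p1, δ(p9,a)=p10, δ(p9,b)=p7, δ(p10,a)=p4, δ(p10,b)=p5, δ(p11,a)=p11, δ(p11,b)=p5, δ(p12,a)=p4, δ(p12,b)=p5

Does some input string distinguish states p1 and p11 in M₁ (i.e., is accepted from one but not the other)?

States {p3,p6,p8,p12} cannot be reached from the start state, so discard them.
Initial partition by acceptance: {p4,p9} | {p1,p2,p5,p7,p10,p11}.
On input a, block {p4,p9} splits into {p4} and {p9}.
On input a, block {p1,p2,p5,p7,p10,p11} splits into {p1,p2,p7,p11} and {p5,p10}.
Refine {p1,p2,p7,p11} on symbol a: members go to different blocks, giving {p2,p7,p11} and {p1}.
On input b, block {p2,p7,p11} splits into {p2,p7} and {p11}.
On input b, block {p5,p10} splits into {p5} and {p10}.
No further refinement is possible. Final partition (7 blocks): {p4} | {p2,p7} | {p9} | {p5} | {p1} | {p11} | {p10}.
p1 and p11 end up in different blocks, so they are distinguishable. For instance, the string 'b' is accepted from only p1.

Yes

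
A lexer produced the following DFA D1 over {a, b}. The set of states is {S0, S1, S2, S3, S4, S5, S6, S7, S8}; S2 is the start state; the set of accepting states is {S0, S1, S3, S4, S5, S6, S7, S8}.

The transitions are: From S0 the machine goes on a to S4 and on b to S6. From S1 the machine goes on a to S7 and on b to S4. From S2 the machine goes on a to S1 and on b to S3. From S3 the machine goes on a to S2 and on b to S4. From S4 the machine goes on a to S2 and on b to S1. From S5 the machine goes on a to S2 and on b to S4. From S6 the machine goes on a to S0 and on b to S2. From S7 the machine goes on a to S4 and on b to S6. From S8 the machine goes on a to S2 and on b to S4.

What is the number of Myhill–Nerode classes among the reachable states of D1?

First remove the unreachable states {S5,S8}; 7 states remain.
Initial partition by acceptance: {S0,S1,S3,S4,S6,S7} | {S2}.
Refine {S0,S1,S3,S4,S6,S7} on symbol a: members go to different blocks, giving {S0,S1,S6,S7} and {S3,S4}.
On input a, block {S0,S1,S6,S7} splits into {S0,S7} and {S1,S6}.
Refine {S3,S4} on symbol b: members go to different blocks, giving {S3} and {S4}.
On input b, block {S1,S6} splits into {S1} and {S6}.
No further refinement is possible. Final partition (6 blocks): {S0,S7} | {S2} | {S3} | {S1} | {S4} | {S6}.

6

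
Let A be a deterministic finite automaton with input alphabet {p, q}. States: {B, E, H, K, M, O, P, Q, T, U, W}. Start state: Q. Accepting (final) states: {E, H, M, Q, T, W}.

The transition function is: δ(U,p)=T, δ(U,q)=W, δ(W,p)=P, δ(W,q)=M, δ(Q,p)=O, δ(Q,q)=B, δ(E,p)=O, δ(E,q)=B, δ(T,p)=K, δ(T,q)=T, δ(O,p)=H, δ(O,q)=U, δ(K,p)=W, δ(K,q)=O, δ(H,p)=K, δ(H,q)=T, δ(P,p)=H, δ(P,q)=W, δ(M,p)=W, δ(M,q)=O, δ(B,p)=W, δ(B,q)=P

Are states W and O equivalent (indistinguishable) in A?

No

States {E} cannot be reached from the start state, so discard them.
Initial partition by acceptance: {H,M,Q,T,W} | {B,K,O,P,U}.
Split {H,M,Q,T,W} by δ(·,p) → {H,Q,T,W} and {M}.
Refine {H,Q,T,W} on symbol q: members go to different blocks, giving {H,T} and {Q} and {W}.
Refine {B,K,O,P,U} on symbol p: members go to different blocks, giving {O,P,U} and {B,K}.
On input q, block {O,P,U} splits into {P,U} and {O}.
Refine {B,K} on symbol q: members go to different blocks, giving {K} and {B}.
The partition is now stable with 8 blocks: {H,T} | {P,U} | {M} | {Q} | {W} | {K} | {O} | {B}.
W and O end up in different blocks, so they are distinguishable. For instance, the string 'ε' is accepted from only W.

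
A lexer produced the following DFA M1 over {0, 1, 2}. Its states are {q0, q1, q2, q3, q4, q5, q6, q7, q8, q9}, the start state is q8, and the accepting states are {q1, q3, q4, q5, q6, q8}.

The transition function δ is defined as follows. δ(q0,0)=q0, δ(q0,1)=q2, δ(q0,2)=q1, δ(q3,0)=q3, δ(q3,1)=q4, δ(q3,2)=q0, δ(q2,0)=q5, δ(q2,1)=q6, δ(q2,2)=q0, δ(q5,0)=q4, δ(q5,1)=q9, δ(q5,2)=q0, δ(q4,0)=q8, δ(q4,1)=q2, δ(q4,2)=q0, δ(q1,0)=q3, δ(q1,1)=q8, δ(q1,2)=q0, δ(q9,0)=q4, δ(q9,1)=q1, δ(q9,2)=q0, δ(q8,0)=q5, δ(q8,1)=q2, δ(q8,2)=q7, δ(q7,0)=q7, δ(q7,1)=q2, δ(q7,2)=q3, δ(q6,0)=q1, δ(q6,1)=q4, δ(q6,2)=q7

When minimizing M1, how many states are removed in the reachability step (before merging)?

A breadth-first search from the start state visits every state.

0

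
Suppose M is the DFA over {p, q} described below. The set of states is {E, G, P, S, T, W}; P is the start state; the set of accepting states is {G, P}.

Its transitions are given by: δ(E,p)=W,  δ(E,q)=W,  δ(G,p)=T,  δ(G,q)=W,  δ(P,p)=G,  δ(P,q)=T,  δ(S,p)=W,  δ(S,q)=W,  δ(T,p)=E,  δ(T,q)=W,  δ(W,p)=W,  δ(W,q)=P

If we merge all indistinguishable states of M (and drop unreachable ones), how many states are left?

Reachable states from the start: {E,G,P,T,W}. Unreachable: {S} — drop them.
Start with accepting vs non-accepting: {G,P} | {E,T,W}.
On input p, block {G,P} splits into {G} and {P}.
Split {E,T,W} by δ(·,q) → {E,T} and {W}.
Split {E,T} by δ(·,p) → {E} and {T}.
Stable partition: {G} | {E} | {P} | {W} | {T} — 5 equivalence classes.

5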